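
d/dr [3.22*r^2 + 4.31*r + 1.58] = 6.44*r + 4.31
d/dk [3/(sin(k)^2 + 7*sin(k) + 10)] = -3*(2*sin(k) + 7)*cos(k)/(sin(k)^2 + 7*sin(k) + 10)^2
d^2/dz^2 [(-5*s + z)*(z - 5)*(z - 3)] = -10*s + 6*z - 16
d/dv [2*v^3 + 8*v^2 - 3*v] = 6*v^2 + 16*v - 3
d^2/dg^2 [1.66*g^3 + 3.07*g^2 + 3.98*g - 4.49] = 9.96*g + 6.14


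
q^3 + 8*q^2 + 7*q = q*(q + 1)*(q + 7)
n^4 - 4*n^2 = n^2*(n - 2)*(n + 2)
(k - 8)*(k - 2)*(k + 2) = k^3 - 8*k^2 - 4*k + 32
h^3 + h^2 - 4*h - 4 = (h - 2)*(h + 1)*(h + 2)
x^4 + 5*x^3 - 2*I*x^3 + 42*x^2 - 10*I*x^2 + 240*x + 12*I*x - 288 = (x - 1)*(x + 6)*(x - 8*I)*(x + 6*I)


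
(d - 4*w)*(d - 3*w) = d^2 - 7*d*w + 12*w^2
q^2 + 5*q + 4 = (q + 1)*(q + 4)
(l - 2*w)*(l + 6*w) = l^2 + 4*l*w - 12*w^2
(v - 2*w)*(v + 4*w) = v^2 + 2*v*w - 8*w^2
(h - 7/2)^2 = h^2 - 7*h + 49/4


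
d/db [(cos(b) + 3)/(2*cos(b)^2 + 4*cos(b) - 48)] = (cos(b)^2 + 6*cos(b) + 30)*sin(b)/(2*(cos(b)^2 + 2*cos(b) - 24)^2)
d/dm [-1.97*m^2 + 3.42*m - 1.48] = 3.42 - 3.94*m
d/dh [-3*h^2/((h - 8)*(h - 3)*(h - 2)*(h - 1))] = 6*h*(h^4 - 7*h^3 + 47*h - 48)/(h^8 - 28*h^7 + 314*h^6 - 1840*h^5 + 6209*h^4 - 12436*h^3 + 14500*h^2 - 9024*h + 2304)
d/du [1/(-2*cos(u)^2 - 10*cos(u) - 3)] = -2*(2*cos(u) + 5)*sin(u)/(10*cos(u) + cos(2*u) + 4)^2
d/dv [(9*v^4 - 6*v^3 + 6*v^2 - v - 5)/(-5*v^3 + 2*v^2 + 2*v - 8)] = (-45*v^6 + 36*v^5 + 72*v^4 - 322*v^3 + 83*v^2 - 76*v + 18)/(25*v^6 - 20*v^5 - 16*v^4 + 88*v^3 - 28*v^2 - 32*v + 64)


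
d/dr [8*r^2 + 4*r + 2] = 16*r + 4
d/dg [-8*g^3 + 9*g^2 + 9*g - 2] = -24*g^2 + 18*g + 9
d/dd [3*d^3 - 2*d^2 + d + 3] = 9*d^2 - 4*d + 1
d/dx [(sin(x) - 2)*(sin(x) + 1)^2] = -3*cos(x)^3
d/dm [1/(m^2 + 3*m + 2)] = (-2*m - 3)/(m^2 + 3*m + 2)^2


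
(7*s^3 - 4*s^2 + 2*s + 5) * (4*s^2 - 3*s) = 28*s^5 - 37*s^4 + 20*s^3 + 14*s^2 - 15*s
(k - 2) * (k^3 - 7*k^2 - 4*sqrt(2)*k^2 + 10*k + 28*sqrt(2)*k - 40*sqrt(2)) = k^4 - 9*k^3 - 4*sqrt(2)*k^3 + 24*k^2 + 36*sqrt(2)*k^2 - 96*sqrt(2)*k - 20*k + 80*sqrt(2)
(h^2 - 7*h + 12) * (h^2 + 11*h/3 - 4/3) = h^4 - 10*h^3/3 - 15*h^2 + 160*h/3 - 16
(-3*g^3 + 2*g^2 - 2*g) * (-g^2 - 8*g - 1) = 3*g^5 + 22*g^4 - 11*g^3 + 14*g^2 + 2*g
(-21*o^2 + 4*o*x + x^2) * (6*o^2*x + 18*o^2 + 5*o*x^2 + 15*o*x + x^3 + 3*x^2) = -126*o^4*x - 378*o^4 - 81*o^3*x^2 - 243*o^3*x + 5*o^2*x^3 + 15*o^2*x^2 + 9*o*x^4 + 27*o*x^3 + x^5 + 3*x^4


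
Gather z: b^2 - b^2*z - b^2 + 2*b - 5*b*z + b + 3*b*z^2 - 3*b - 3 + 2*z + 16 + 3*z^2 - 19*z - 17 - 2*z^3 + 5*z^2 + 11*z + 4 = -2*z^3 + z^2*(3*b + 8) + z*(-b^2 - 5*b - 6)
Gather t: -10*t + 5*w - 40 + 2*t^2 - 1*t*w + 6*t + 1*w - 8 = 2*t^2 + t*(-w - 4) + 6*w - 48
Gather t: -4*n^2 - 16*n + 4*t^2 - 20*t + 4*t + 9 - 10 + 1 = -4*n^2 - 16*n + 4*t^2 - 16*t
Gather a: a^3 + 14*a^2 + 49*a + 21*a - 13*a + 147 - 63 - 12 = a^3 + 14*a^2 + 57*a + 72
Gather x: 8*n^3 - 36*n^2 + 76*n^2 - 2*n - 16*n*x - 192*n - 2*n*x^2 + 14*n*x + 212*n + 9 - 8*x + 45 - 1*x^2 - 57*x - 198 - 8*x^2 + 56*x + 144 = 8*n^3 + 40*n^2 + 18*n + x^2*(-2*n - 9) + x*(-2*n - 9)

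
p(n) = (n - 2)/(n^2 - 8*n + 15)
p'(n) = (8 - 2*n)*(n - 2)/(n^2 - 8*n + 15)^2 + 1/(n^2 - 8*n + 15)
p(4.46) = -3.12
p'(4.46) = -4.91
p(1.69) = -0.07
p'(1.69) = 0.15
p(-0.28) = -0.13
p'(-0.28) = -0.01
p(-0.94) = -0.13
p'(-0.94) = -0.01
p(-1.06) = -0.12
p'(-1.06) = -0.01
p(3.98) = -1.98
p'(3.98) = -0.92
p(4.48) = -3.22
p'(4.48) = -5.32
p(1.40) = -0.10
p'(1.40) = 0.08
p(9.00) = 0.29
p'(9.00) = -0.08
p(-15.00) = -0.05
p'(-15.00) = 0.00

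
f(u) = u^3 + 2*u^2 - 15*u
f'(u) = 3*u^2 + 4*u - 15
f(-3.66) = 32.66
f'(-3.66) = 10.55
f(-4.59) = 14.28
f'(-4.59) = 29.84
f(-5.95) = -50.59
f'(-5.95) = 67.41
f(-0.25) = 3.86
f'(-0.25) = -15.81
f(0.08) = -1.19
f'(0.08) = -14.66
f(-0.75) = 11.95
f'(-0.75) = -16.31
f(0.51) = -7.00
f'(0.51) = -12.18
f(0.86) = -10.78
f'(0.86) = -9.34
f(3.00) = 0.00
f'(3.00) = 24.00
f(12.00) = 1836.00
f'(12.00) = 465.00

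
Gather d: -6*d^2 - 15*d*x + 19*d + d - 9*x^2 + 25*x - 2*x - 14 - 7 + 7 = -6*d^2 + d*(20 - 15*x) - 9*x^2 + 23*x - 14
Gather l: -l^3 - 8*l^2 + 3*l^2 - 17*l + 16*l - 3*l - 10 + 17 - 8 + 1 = -l^3 - 5*l^2 - 4*l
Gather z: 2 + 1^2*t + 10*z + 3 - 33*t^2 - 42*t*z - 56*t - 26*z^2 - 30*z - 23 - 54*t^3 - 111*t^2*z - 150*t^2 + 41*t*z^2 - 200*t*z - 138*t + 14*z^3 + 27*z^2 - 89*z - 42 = -54*t^3 - 183*t^2 - 193*t + 14*z^3 + z^2*(41*t + 1) + z*(-111*t^2 - 242*t - 109) - 60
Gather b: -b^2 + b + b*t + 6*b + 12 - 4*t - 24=-b^2 + b*(t + 7) - 4*t - 12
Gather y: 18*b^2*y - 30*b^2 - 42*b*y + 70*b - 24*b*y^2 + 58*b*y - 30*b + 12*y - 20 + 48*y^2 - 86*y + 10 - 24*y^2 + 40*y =-30*b^2 + 40*b + y^2*(24 - 24*b) + y*(18*b^2 + 16*b - 34) - 10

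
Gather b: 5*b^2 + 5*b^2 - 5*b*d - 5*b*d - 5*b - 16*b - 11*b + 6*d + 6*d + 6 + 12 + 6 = 10*b^2 + b*(-10*d - 32) + 12*d + 24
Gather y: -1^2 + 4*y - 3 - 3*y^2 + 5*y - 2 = -3*y^2 + 9*y - 6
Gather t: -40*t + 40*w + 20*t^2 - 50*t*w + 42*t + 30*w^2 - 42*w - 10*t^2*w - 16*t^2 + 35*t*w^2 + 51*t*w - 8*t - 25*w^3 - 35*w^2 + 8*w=t^2*(4 - 10*w) + t*(35*w^2 + w - 6) - 25*w^3 - 5*w^2 + 6*w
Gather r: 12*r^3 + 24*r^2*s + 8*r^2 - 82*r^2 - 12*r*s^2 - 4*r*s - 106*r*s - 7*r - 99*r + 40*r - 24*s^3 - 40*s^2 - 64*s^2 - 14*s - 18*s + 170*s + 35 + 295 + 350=12*r^3 + r^2*(24*s - 74) + r*(-12*s^2 - 110*s - 66) - 24*s^3 - 104*s^2 + 138*s + 680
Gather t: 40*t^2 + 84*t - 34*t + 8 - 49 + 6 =40*t^2 + 50*t - 35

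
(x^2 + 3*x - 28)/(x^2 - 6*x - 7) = (-x^2 - 3*x + 28)/(-x^2 + 6*x + 7)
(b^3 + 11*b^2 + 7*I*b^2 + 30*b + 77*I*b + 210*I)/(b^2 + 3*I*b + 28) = (b^2 + 11*b + 30)/(b - 4*I)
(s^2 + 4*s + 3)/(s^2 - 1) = (s + 3)/(s - 1)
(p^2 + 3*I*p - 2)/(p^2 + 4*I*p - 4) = (p + I)/(p + 2*I)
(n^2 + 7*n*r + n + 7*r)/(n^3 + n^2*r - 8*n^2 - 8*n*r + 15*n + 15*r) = (n^2 + 7*n*r + n + 7*r)/(n^3 + n^2*r - 8*n^2 - 8*n*r + 15*n + 15*r)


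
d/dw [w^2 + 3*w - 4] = 2*w + 3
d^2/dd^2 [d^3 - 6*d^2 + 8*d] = 6*d - 12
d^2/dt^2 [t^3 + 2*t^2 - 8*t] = 6*t + 4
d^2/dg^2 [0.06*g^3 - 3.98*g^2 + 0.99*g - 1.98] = 0.36*g - 7.96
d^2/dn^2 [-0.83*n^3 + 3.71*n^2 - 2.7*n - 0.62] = 7.42 - 4.98*n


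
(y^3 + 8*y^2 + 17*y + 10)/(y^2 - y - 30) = (y^2 + 3*y + 2)/(y - 6)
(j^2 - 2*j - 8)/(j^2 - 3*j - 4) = (j + 2)/(j + 1)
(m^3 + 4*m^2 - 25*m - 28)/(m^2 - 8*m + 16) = (m^2 + 8*m + 7)/(m - 4)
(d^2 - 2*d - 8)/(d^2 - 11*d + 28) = (d + 2)/(d - 7)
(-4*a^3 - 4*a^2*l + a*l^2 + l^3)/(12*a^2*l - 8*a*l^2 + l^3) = (-2*a^2 - 3*a*l - l^2)/(l*(6*a - l))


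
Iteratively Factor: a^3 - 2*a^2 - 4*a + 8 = (a + 2)*(a^2 - 4*a + 4) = (a - 2)*(a + 2)*(a - 2)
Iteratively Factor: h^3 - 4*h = (h)*(h^2 - 4) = h*(h + 2)*(h - 2)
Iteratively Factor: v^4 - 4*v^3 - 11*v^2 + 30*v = (v - 2)*(v^3 - 2*v^2 - 15*v) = (v - 2)*(v + 3)*(v^2 - 5*v) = (v - 5)*(v - 2)*(v + 3)*(v)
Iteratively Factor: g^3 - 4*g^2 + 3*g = (g - 3)*(g^2 - g) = (g - 3)*(g - 1)*(g)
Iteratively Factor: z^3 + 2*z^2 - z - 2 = (z - 1)*(z^2 + 3*z + 2) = (z - 1)*(z + 1)*(z + 2)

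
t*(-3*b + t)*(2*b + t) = -6*b^2*t - b*t^2 + t^3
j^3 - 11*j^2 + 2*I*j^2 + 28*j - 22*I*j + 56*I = (j - 7)*(j - 4)*(j + 2*I)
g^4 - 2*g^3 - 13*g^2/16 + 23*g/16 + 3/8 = (g - 2)*(g - 1)*(g + 1/4)*(g + 3/4)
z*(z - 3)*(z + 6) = z^3 + 3*z^2 - 18*z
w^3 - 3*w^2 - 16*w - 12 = (w - 6)*(w + 1)*(w + 2)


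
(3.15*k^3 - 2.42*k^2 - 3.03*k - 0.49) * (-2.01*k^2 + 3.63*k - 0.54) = -6.3315*k^5 + 16.2987*k^4 - 4.3953*k^3 - 8.7072*k^2 - 0.1425*k + 0.2646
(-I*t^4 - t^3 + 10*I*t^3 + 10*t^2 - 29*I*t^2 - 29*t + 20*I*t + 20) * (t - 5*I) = -I*t^5 - 6*t^4 + 10*I*t^4 + 60*t^3 - 24*I*t^3 - 174*t^2 - 30*I*t^2 + 120*t + 145*I*t - 100*I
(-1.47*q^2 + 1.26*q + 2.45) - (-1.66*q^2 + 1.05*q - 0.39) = 0.19*q^2 + 0.21*q + 2.84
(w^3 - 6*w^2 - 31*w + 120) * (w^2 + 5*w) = w^5 - w^4 - 61*w^3 - 35*w^2 + 600*w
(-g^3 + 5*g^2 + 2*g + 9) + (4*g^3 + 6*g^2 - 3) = 3*g^3 + 11*g^2 + 2*g + 6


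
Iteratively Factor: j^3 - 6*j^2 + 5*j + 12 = (j + 1)*(j^2 - 7*j + 12) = (j - 4)*(j + 1)*(j - 3)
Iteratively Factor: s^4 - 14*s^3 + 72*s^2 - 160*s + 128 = (s - 4)*(s^3 - 10*s^2 + 32*s - 32) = (s - 4)^2*(s^2 - 6*s + 8) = (s - 4)^2*(s - 2)*(s - 4)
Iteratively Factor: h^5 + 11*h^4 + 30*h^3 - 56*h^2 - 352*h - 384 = (h + 4)*(h^4 + 7*h^3 + 2*h^2 - 64*h - 96) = (h + 2)*(h + 4)*(h^3 + 5*h^2 - 8*h - 48) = (h + 2)*(h + 4)^2*(h^2 + h - 12) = (h - 3)*(h + 2)*(h + 4)^2*(h + 4)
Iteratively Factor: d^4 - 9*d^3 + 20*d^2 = (d)*(d^3 - 9*d^2 + 20*d) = d^2*(d^2 - 9*d + 20) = d^2*(d - 5)*(d - 4)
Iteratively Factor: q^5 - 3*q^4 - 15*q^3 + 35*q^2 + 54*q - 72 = (q - 1)*(q^4 - 2*q^3 - 17*q^2 + 18*q + 72) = (q - 3)*(q - 1)*(q^3 + q^2 - 14*q - 24) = (q - 3)*(q - 1)*(q + 3)*(q^2 - 2*q - 8) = (q - 3)*(q - 1)*(q + 2)*(q + 3)*(q - 4)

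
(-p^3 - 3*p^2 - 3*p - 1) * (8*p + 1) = -8*p^4 - 25*p^3 - 27*p^2 - 11*p - 1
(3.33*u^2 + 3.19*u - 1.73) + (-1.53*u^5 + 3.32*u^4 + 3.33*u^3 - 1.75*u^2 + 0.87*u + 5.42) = -1.53*u^5 + 3.32*u^4 + 3.33*u^3 + 1.58*u^2 + 4.06*u + 3.69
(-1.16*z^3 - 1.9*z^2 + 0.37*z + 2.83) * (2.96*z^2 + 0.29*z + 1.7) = -3.4336*z^5 - 5.9604*z^4 - 1.4278*z^3 + 5.2541*z^2 + 1.4497*z + 4.811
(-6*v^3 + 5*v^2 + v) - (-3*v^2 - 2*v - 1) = -6*v^3 + 8*v^2 + 3*v + 1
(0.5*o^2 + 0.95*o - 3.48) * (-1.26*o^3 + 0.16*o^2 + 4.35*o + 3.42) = -0.63*o^5 - 1.117*o^4 + 6.7118*o^3 + 5.2857*o^2 - 11.889*o - 11.9016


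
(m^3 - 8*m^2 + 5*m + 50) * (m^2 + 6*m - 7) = m^5 - 2*m^4 - 50*m^3 + 136*m^2 + 265*m - 350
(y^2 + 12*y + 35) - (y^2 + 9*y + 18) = 3*y + 17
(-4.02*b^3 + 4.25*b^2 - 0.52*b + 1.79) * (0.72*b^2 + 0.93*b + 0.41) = -2.8944*b^5 - 0.6786*b^4 + 1.9299*b^3 + 2.5477*b^2 + 1.4515*b + 0.7339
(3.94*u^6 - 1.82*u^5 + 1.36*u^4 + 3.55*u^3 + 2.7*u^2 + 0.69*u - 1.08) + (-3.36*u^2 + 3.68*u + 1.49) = 3.94*u^6 - 1.82*u^5 + 1.36*u^4 + 3.55*u^3 - 0.66*u^2 + 4.37*u + 0.41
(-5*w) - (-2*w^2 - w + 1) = 2*w^2 - 4*w - 1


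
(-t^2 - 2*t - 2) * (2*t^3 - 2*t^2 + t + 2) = -2*t^5 - 2*t^4 - t^3 - 6*t - 4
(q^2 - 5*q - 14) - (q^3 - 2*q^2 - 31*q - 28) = -q^3 + 3*q^2 + 26*q + 14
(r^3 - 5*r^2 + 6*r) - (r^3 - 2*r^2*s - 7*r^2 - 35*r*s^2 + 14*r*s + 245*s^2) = 2*r^2*s + 2*r^2 + 35*r*s^2 - 14*r*s + 6*r - 245*s^2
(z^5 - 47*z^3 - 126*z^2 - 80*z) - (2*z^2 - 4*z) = z^5 - 47*z^3 - 128*z^2 - 76*z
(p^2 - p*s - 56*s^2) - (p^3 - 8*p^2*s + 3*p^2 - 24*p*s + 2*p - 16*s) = -p^3 + 8*p^2*s - 2*p^2 + 23*p*s - 2*p - 56*s^2 + 16*s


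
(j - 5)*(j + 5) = j^2 - 25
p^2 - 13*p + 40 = (p - 8)*(p - 5)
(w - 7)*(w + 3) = w^2 - 4*w - 21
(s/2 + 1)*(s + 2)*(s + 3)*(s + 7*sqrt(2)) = s^4/2 + 7*s^3/2 + 7*sqrt(2)*s^3/2 + 8*s^2 + 49*sqrt(2)*s^2/2 + 6*s + 56*sqrt(2)*s + 42*sqrt(2)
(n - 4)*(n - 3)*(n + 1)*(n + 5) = n^4 - n^3 - 25*n^2 + 37*n + 60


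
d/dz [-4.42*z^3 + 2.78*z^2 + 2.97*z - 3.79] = -13.26*z^2 + 5.56*z + 2.97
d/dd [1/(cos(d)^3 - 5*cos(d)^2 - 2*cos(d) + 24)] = (3*cos(d)^2 - 10*cos(d) - 2)*sin(d)/(cos(d)^3 - 5*cos(d)^2 - 2*cos(d) + 24)^2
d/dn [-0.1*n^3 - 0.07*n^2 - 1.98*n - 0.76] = -0.3*n^2 - 0.14*n - 1.98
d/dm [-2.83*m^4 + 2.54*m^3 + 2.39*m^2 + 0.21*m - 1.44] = -11.32*m^3 + 7.62*m^2 + 4.78*m + 0.21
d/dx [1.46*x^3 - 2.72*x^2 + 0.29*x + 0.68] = 4.38*x^2 - 5.44*x + 0.29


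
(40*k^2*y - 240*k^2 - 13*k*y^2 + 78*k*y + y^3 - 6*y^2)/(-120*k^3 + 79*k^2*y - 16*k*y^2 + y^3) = (y - 6)/(-3*k + y)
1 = 1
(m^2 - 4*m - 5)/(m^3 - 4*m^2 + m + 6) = (m - 5)/(m^2 - 5*m + 6)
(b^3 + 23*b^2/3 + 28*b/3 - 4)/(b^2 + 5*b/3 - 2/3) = b + 6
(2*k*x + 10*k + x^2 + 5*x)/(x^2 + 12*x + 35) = (2*k + x)/(x + 7)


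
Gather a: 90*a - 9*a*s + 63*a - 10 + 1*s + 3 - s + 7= a*(153 - 9*s)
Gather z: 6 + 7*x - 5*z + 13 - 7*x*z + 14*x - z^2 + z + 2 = 21*x - z^2 + z*(-7*x - 4) + 21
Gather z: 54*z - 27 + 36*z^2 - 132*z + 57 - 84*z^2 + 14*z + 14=-48*z^2 - 64*z + 44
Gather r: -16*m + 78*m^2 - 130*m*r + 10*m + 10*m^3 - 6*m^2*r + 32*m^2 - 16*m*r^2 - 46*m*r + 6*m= 10*m^3 + 110*m^2 - 16*m*r^2 + r*(-6*m^2 - 176*m)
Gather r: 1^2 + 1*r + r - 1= 2*r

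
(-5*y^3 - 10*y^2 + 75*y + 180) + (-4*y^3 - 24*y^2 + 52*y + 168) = -9*y^3 - 34*y^2 + 127*y + 348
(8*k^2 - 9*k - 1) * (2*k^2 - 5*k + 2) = 16*k^4 - 58*k^3 + 59*k^2 - 13*k - 2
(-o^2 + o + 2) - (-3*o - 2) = -o^2 + 4*o + 4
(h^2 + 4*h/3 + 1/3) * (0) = 0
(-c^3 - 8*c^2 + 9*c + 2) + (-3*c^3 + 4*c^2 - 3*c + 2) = -4*c^3 - 4*c^2 + 6*c + 4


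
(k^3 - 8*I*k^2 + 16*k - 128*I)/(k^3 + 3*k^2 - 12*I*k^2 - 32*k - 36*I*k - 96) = (k + 4*I)/(k + 3)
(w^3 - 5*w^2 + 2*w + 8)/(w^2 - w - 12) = (w^2 - w - 2)/(w + 3)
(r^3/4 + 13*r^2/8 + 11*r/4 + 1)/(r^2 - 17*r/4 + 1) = (2*r^3 + 13*r^2 + 22*r + 8)/(2*(4*r^2 - 17*r + 4))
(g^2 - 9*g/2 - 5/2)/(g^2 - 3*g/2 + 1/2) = (2*g^2 - 9*g - 5)/(2*g^2 - 3*g + 1)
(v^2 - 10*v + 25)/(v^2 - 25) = (v - 5)/(v + 5)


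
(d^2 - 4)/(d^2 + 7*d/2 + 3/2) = 2*(d^2 - 4)/(2*d^2 + 7*d + 3)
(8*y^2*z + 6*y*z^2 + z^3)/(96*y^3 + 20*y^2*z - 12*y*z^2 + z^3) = z*(4*y + z)/(48*y^2 - 14*y*z + z^2)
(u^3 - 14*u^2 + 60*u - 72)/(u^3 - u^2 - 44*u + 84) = (u - 6)/(u + 7)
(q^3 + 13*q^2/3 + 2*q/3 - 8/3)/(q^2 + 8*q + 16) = (3*q^2 + q - 2)/(3*(q + 4))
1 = 1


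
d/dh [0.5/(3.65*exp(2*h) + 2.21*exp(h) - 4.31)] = (-3.65*exp(h) - 1.105)*exp(h)/(3.65*exp(2*h) + 2.21*exp(h) - 4.31)^2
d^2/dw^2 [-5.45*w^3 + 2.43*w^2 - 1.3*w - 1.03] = 4.86 - 32.7*w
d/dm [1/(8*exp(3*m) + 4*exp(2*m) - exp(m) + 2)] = (-24*exp(2*m) - 8*exp(m) + 1)*exp(m)/(8*exp(3*m) + 4*exp(2*m) - exp(m) + 2)^2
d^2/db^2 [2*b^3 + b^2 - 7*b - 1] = 12*b + 2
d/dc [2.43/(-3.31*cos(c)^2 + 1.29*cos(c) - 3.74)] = (3.1347 - 16.0866*cos(c))*sin(c)/(3.31*cos(c)^2 - 1.29*cos(c) + 3.74)^2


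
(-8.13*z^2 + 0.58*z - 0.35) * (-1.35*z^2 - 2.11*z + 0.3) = 10.9755*z^4 + 16.3713*z^3 - 3.1903*z^2 + 0.9125*z - 0.105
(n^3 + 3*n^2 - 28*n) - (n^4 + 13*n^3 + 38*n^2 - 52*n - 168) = -n^4 - 12*n^3 - 35*n^2 + 24*n + 168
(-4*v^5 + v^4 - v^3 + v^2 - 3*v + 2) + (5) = -4*v^5 + v^4 - v^3 + v^2 - 3*v + 7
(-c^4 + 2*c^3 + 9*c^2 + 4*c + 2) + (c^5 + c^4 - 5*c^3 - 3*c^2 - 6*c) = c^5 - 3*c^3 + 6*c^2 - 2*c + 2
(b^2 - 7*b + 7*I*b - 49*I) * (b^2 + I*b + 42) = b^4 - 7*b^3 + 8*I*b^3 + 35*b^2 - 56*I*b^2 - 245*b + 294*I*b - 2058*I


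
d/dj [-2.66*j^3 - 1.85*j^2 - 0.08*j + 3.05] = -7.98*j^2 - 3.7*j - 0.08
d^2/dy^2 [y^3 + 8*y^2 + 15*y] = 6*y + 16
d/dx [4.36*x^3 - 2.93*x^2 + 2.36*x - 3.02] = 13.08*x^2 - 5.86*x + 2.36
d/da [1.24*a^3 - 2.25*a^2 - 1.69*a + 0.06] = 3.72*a^2 - 4.5*a - 1.69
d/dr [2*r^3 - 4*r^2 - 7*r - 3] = 6*r^2 - 8*r - 7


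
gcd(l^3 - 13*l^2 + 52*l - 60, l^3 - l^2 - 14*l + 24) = l - 2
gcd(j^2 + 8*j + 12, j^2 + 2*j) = j + 2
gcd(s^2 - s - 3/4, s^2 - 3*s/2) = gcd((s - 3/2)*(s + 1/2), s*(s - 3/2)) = s - 3/2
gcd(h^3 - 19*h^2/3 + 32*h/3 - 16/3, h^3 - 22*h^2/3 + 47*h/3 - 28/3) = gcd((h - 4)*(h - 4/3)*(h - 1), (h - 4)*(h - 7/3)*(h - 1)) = h^2 - 5*h + 4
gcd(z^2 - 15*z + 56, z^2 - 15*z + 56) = z^2 - 15*z + 56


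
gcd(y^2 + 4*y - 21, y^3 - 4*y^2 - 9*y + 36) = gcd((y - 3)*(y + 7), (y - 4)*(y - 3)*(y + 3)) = y - 3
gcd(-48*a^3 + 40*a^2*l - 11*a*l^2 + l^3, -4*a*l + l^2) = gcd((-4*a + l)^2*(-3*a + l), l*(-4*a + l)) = 4*a - l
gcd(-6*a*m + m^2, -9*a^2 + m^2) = 1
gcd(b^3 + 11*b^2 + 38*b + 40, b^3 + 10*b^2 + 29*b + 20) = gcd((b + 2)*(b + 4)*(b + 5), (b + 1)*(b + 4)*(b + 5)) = b^2 + 9*b + 20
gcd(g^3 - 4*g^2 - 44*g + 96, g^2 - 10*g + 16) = g^2 - 10*g + 16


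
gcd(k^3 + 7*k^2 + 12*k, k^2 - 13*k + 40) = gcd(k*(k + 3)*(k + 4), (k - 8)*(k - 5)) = 1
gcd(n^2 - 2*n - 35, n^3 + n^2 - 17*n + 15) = n + 5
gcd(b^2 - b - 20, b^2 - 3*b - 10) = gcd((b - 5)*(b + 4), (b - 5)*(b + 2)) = b - 5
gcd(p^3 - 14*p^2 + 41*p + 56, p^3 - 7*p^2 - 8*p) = p^2 - 7*p - 8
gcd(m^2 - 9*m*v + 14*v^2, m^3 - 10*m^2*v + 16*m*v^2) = -m + 2*v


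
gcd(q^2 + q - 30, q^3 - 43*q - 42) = q + 6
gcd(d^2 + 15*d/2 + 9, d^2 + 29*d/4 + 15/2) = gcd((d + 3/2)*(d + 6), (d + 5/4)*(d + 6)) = d + 6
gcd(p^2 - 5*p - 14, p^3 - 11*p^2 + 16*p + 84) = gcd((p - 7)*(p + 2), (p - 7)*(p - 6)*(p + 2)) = p^2 - 5*p - 14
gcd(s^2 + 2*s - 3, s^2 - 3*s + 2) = s - 1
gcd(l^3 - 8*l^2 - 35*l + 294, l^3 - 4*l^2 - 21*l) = l - 7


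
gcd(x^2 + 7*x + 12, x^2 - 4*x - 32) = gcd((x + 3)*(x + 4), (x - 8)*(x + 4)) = x + 4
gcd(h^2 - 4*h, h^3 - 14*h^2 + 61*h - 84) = h - 4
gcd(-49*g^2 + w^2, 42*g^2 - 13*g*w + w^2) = -7*g + w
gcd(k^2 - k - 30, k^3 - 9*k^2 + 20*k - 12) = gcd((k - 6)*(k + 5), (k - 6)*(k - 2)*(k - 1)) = k - 6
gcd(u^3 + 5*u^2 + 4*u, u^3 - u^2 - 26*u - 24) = u^2 + 5*u + 4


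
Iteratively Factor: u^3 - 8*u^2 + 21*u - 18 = (u - 2)*(u^2 - 6*u + 9) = (u - 3)*(u - 2)*(u - 3)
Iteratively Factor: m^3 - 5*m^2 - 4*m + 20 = (m - 2)*(m^2 - 3*m - 10) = (m - 2)*(m + 2)*(m - 5)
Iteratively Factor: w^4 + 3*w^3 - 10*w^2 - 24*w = (w + 2)*(w^3 + w^2 - 12*w) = (w - 3)*(w + 2)*(w^2 + 4*w) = w*(w - 3)*(w + 2)*(w + 4)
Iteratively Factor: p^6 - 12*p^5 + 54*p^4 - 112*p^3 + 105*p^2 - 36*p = (p - 3)*(p^5 - 9*p^4 + 27*p^3 - 31*p^2 + 12*p) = p*(p - 3)*(p^4 - 9*p^3 + 27*p^2 - 31*p + 12) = p*(p - 3)*(p - 1)*(p^3 - 8*p^2 + 19*p - 12) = p*(p - 3)^2*(p - 1)*(p^2 - 5*p + 4) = p*(p - 4)*(p - 3)^2*(p - 1)*(p - 1)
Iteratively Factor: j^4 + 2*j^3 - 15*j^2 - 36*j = (j - 4)*(j^3 + 6*j^2 + 9*j) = (j - 4)*(j + 3)*(j^2 + 3*j) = (j - 4)*(j + 3)^2*(j)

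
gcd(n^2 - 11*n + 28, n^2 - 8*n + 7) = n - 7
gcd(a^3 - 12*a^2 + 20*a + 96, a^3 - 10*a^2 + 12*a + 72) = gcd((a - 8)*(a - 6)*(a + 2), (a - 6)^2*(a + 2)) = a^2 - 4*a - 12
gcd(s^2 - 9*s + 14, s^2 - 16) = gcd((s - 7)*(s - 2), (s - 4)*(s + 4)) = 1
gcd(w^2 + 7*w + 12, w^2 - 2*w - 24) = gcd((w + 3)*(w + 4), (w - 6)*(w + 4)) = w + 4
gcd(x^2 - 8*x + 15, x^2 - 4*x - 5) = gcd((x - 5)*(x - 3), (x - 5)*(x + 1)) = x - 5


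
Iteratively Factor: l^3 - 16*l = (l + 4)*(l^2 - 4*l) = (l - 4)*(l + 4)*(l)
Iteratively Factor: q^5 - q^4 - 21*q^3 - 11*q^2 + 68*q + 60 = (q - 5)*(q^4 + 4*q^3 - q^2 - 16*q - 12) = (q - 5)*(q + 1)*(q^3 + 3*q^2 - 4*q - 12) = (q - 5)*(q + 1)*(q + 2)*(q^2 + q - 6) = (q - 5)*(q - 2)*(q + 1)*(q + 2)*(q + 3)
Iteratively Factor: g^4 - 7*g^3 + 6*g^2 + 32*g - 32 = (g - 4)*(g^3 - 3*g^2 - 6*g + 8) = (g - 4)^2*(g^2 + g - 2) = (g - 4)^2*(g - 1)*(g + 2)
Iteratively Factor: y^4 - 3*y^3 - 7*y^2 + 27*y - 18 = (y + 3)*(y^3 - 6*y^2 + 11*y - 6) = (y - 3)*(y + 3)*(y^2 - 3*y + 2) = (y - 3)*(y - 2)*(y + 3)*(y - 1)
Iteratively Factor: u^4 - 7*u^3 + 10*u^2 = (u - 2)*(u^3 - 5*u^2) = u*(u - 2)*(u^2 - 5*u) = u*(u - 5)*(u - 2)*(u)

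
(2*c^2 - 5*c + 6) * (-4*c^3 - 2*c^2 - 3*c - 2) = -8*c^5 + 16*c^4 - 20*c^3 - c^2 - 8*c - 12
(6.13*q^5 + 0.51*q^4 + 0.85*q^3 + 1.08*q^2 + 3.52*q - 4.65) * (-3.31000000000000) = -20.2903*q^5 - 1.6881*q^4 - 2.8135*q^3 - 3.5748*q^2 - 11.6512*q + 15.3915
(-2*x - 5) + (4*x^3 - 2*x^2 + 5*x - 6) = 4*x^3 - 2*x^2 + 3*x - 11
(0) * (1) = 0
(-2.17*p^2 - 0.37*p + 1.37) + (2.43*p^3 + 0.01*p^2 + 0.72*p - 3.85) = 2.43*p^3 - 2.16*p^2 + 0.35*p - 2.48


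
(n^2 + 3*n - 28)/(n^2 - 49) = (n - 4)/(n - 7)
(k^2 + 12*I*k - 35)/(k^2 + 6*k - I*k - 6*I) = (k^2 + 12*I*k - 35)/(k^2 + k*(6 - I) - 6*I)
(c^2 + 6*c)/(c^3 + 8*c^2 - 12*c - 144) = c/(c^2 + 2*c - 24)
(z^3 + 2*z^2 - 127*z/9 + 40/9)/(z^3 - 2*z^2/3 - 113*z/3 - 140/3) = (9*z^2 - 27*z + 8)/(3*(3*z^2 - 17*z - 28))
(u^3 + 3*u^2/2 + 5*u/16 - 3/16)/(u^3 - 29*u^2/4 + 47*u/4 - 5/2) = (4*u^2 + 7*u + 3)/(4*(u^2 - 7*u + 10))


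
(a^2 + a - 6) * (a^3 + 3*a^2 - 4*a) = a^5 + 4*a^4 - 7*a^3 - 22*a^2 + 24*a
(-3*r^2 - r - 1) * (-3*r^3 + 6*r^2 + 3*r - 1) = 9*r^5 - 15*r^4 - 12*r^3 - 6*r^2 - 2*r + 1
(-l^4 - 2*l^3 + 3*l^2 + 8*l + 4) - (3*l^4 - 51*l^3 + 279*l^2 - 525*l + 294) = -4*l^4 + 49*l^3 - 276*l^2 + 533*l - 290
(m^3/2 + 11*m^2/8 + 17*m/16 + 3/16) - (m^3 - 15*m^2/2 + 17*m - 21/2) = -m^3/2 + 71*m^2/8 - 255*m/16 + 171/16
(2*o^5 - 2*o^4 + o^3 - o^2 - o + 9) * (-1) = -2*o^5 + 2*o^4 - o^3 + o^2 + o - 9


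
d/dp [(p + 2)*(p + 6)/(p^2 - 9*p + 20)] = (-17*p^2 + 16*p + 268)/(p^4 - 18*p^3 + 121*p^2 - 360*p + 400)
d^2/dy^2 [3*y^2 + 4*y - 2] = 6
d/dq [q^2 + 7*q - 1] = 2*q + 7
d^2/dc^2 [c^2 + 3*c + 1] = 2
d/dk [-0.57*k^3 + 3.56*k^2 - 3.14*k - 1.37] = -1.71*k^2 + 7.12*k - 3.14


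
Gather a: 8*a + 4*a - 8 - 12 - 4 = 12*a - 24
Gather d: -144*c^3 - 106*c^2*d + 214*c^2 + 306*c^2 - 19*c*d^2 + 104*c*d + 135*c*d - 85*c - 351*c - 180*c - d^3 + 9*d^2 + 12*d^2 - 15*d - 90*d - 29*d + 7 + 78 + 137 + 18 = -144*c^3 + 520*c^2 - 616*c - d^3 + d^2*(21 - 19*c) + d*(-106*c^2 + 239*c - 134) + 240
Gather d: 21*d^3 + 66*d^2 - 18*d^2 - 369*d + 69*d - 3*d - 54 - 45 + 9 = 21*d^3 + 48*d^2 - 303*d - 90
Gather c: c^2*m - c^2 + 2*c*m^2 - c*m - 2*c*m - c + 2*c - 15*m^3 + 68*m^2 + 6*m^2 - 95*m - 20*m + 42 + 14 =c^2*(m - 1) + c*(2*m^2 - 3*m + 1) - 15*m^3 + 74*m^2 - 115*m + 56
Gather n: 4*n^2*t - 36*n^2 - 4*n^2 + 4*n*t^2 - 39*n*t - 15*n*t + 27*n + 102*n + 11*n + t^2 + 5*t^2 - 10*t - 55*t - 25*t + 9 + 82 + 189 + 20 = n^2*(4*t - 40) + n*(4*t^2 - 54*t + 140) + 6*t^2 - 90*t + 300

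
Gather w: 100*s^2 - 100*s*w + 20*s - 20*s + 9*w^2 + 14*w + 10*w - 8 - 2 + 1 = 100*s^2 + 9*w^2 + w*(24 - 100*s) - 9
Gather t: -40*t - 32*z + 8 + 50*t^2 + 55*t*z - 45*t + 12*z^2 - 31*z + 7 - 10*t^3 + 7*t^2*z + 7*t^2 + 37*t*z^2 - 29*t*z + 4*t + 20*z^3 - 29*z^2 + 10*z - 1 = -10*t^3 + t^2*(7*z + 57) + t*(37*z^2 + 26*z - 81) + 20*z^3 - 17*z^2 - 53*z + 14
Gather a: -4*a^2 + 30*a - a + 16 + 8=-4*a^2 + 29*a + 24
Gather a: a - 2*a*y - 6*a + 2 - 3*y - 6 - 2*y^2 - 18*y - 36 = a*(-2*y - 5) - 2*y^2 - 21*y - 40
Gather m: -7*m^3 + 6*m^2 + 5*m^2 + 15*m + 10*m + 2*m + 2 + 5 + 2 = -7*m^3 + 11*m^2 + 27*m + 9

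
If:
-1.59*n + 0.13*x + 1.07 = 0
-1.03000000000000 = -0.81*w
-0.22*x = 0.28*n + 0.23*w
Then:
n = 0.51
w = 1.27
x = -1.98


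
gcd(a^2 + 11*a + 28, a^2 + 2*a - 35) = a + 7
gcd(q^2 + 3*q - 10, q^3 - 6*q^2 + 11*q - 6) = q - 2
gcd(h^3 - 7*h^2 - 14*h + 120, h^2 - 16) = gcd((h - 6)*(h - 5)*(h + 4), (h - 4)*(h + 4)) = h + 4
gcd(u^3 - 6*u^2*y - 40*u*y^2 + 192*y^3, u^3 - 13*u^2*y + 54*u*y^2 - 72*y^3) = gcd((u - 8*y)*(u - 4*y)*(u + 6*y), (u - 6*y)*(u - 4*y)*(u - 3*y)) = -u + 4*y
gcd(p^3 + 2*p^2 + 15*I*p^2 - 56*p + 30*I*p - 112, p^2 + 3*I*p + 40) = p + 8*I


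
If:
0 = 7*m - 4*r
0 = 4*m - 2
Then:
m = 1/2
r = 7/8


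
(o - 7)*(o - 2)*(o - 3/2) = o^3 - 21*o^2/2 + 55*o/2 - 21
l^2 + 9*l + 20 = (l + 4)*(l + 5)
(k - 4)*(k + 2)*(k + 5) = k^3 + 3*k^2 - 18*k - 40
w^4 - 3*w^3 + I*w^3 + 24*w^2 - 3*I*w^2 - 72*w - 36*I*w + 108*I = (w - 3)*(w - 3*I)*(w - 2*I)*(w + 6*I)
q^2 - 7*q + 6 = (q - 6)*(q - 1)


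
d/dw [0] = 0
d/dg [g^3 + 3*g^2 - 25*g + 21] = 3*g^2 + 6*g - 25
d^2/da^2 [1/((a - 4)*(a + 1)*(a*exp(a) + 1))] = (2*(a - 4)^2*(a + 1)^4*exp(2*a) - (a - 4)^2*(a + 1)^2*(a + 2)*(a*exp(a) + 1)*exp(a) + 2*(a - 4)^2*(a + 1)^2*(a*exp(a) + 1)*exp(a) + 2*(a - 4)^2*(a*exp(a) + 1)^2 + 2*(a - 4)*(a + 1)^3*(a*exp(a) + 1)*exp(a) + 2*(a - 4)*(a + 1)*(a*exp(a) + 1)^2 + 2*(a + 1)^2*(a*exp(a) + 1)^2)/((a - 4)^3*(a + 1)^3*(a*exp(a) + 1)^3)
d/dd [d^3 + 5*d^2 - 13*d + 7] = 3*d^2 + 10*d - 13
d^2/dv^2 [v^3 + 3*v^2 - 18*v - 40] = 6*v + 6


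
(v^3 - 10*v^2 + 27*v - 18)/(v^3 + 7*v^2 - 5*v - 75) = (v^2 - 7*v + 6)/(v^2 + 10*v + 25)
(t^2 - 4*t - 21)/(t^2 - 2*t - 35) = (t + 3)/(t + 5)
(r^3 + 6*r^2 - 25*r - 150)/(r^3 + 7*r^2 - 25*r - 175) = (r + 6)/(r + 7)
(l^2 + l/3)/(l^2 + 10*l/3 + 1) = l/(l + 3)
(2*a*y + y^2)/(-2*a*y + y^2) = (2*a + y)/(-2*a + y)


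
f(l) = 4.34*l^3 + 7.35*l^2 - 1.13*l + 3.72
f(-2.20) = -4.43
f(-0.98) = 7.80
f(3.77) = 336.47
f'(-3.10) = 78.42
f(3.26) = 228.51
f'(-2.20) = 29.55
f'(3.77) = 239.34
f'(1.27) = 38.54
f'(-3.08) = 77.11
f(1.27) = 23.03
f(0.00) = 3.72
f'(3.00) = 160.15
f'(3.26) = 185.16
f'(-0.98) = -3.03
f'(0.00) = -1.13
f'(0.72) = 16.20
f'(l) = 13.02*l^2 + 14.7*l - 1.13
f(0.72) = 8.34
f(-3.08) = -49.88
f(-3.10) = -51.44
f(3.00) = 183.66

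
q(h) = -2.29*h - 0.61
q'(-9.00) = -2.29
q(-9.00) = 20.00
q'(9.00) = -2.29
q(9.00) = -21.22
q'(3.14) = -2.29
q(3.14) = -7.80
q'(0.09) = -2.29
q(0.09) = -0.82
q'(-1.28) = -2.29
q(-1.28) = 2.32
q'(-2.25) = -2.29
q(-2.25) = 4.54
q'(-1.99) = -2.29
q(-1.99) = 3.95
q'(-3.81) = -2.29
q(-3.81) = 8.11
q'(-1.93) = -2.29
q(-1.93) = 3.81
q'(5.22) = -2.29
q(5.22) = -12.56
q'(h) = -2.29000000000000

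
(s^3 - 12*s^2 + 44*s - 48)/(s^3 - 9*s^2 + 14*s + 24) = (s - 2)/(s + 1)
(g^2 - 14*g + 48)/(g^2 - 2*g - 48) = (g - 6)/(g + 6)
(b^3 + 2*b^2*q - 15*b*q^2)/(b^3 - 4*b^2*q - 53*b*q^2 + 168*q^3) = b*(-b - 5*q)/(-b^2 + b*q + 56*q^2)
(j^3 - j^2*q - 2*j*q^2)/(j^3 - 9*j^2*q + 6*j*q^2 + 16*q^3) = j/(j - 8*q)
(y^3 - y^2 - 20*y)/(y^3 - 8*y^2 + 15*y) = (y + 4)/(y - 3)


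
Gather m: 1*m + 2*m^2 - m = 2*m^2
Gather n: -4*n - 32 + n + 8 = -3*n - 24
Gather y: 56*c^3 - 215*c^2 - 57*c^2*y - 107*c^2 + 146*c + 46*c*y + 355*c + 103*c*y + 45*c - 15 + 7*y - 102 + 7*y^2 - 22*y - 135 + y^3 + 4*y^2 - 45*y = 56*c^3 - 322*c^2 + 546*c + y^3 + 11*y^2 + y*(-57*c^2 + 149*c - 60) - 252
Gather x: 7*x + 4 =7*x + 4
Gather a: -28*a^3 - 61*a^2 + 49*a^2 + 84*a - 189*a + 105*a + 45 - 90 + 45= -28*a^3 - 12*a^2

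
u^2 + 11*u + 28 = (u + 4)*(u + 7)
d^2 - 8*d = d*(d - 8)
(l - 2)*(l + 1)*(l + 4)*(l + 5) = l^4 + 8*l^3 + 9*l^2 - 38*l - 40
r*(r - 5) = r^2 - 5*r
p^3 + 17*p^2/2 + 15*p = p*(p + 5/2)*(p + 6)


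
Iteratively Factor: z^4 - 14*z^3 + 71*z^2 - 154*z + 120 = (z - 3)*(z^3 - 11*z^2 + 38*z - 40) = (z - 4)*(z - 3)*(z^2 - 7*z + 10) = (z - 5)*(z - 4)*(z - 3)*(z - 2)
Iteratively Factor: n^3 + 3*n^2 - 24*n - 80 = (n - 5)*(n^2 + 8*n + 16) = (n - 5)*(n + 4)*(n + 4)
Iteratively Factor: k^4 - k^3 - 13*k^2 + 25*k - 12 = (k + 4)*(k^3 - 5*k^2 + 7*k - 3) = (k - 1)*(k + 4)*(k^2 - 4*k + 3) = (k - 3)*(k - 1)*(k + 4)*(k - 1)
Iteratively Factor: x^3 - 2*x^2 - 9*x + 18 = (x - 3)*(x^2 + x - 6) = (x - 3)*(x - 2)*(x + 3)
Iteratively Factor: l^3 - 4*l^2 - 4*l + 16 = (l + 2)*(l^2 - 6*l + 8) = (l - 2)*(l + 2)*(l - 4)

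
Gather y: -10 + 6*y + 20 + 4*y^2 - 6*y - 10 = 4*y^2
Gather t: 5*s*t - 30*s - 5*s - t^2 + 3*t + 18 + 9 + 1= -35*s - t^2 + t*(5*s + 3) + 28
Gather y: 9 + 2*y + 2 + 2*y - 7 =4*y + 4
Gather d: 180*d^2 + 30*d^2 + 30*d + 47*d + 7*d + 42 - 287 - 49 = 210*d^2 + 84*d - 294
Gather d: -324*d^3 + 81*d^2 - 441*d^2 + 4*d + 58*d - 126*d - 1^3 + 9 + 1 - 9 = -324*d^3 - 360*d^2 - 64*d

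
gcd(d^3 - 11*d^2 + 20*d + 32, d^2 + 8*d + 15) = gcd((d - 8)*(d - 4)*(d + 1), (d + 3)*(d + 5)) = 1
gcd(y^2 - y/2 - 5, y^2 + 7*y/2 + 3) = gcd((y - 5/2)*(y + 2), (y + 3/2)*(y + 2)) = y + 2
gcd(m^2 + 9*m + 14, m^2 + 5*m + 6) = m + 2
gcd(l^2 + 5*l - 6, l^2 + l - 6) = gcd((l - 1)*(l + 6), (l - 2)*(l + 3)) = 1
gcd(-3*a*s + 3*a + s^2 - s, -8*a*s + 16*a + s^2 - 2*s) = 1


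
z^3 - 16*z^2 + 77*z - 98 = (z - 7)^2*(z - 2)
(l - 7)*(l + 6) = l^2 - l - 42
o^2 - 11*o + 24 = (o - 8)*(o - 3)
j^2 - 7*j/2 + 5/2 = (j - 5/2)*(j - 1)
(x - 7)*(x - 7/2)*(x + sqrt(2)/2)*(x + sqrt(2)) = x^4 - 21*x^3/2 + 3*sqrt(2)*x^3/2 - 63*sqrt(2)*x^2/4 + 51*x^2/2 - 21*x/2 + 147*sqrt(2)*x/4 + 49/2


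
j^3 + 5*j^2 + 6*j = j*(j + 2)*(j + 3)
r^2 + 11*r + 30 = (r + 5)*(r + 6)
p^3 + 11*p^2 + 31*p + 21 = (p + 1)*(p + 3)*(p + 7)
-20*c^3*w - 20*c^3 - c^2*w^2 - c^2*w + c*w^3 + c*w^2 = (-5*c + w)*(4*c + w)*(c*w + c)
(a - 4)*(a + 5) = a^2 + a - 20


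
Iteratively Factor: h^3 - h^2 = (h)*(h^2 - h) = h*(h - 1)*(h)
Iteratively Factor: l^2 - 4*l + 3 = (l - 1)*(l - 3)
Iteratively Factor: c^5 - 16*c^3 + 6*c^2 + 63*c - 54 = (c + 3)*(c^4 - 3*c^3 - 7*c^2 + 27*c - 18) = (c - 3)*(c + 3)*(c^3 - 7*c + 6) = (c - 3)*(c + 3)^2*(c^2 - 3*c + 2) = (c - 3)*(c - 1)*(c + 3)^2*(c - 2)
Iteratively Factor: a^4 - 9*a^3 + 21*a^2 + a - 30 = (a - 2)*(a^3 - 7*a^2 + 7*a + 15) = (a - 5)*(a - 2)*(a^2 - 2*a - 3) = (a - 5)*(a - 3)*(a - 2)*(a + 1)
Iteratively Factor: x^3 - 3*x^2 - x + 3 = (x + 1)*(x^2 - 4*x + 3) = (x - 3)*(x + 1)*(x - 1)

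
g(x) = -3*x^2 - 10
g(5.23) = -92.06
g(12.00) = -442.00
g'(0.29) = -1.74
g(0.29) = -10.25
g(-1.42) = -16.05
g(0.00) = -10.00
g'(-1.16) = 6.96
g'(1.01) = -6.06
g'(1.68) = -10.08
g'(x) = -6*x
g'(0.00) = 0.00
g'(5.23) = -31.38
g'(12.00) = -72.00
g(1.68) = -18.47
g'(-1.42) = 8.52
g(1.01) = -13.06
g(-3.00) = -37.00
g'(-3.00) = 18.00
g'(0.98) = -5.88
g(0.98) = -12.88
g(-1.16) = -14.04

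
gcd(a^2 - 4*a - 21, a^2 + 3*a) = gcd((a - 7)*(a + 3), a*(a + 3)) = a + 3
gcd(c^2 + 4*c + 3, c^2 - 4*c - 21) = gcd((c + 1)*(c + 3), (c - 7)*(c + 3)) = c + 3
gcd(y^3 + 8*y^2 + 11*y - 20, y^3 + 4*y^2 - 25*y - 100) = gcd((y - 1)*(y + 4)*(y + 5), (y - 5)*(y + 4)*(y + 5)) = y^2 + 9*y + 20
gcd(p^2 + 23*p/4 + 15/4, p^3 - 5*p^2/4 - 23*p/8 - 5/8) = 1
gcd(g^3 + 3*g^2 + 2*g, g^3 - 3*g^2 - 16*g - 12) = g^2 + 3*g + 2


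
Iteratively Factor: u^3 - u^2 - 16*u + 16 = (u - 4)*(u^2 + 3*u - 4) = (u - 4)*(u + 4)*(u - 1)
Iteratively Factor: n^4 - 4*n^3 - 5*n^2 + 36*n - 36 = (n + 3)*(n^3 - 7*n^2 + 16*n - 12) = (n - 2)*(n + 3)*(n^2 - 5*n + 6) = (n - 2)^2*(n + 3)*(n - 3)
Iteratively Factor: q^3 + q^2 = (q + 1)*(q^2) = q*(q + 1)*(q)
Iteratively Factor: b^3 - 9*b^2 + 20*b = (b - 5)*(b^2 - 4*b) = (b - 5)*(b - 4)*(b)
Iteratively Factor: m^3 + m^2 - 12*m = (m - 3)*(m^2 + 4*m) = (m - 3)*(m + 4)*(m)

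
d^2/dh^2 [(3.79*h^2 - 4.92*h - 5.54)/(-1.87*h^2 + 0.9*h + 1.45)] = (21.652356*h^3 + 54.577446*h^2 + 24.10056*h + 10.24007)/(6.539203*h^6 - 9.44163*h^5 - 10.667415*h^4 + 13.9131*h^3 + 8.271525*h^2 - 5.67675*h - 3.048625)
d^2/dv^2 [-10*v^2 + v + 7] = -20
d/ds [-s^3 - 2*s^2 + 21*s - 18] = -3*s^2 - 4*s + 21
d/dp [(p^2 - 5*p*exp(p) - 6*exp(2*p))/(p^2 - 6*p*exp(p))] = (p - 1)*exp(p)/p^2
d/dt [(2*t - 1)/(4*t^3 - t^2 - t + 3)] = (8*t^3 - 2*t^2 - 2*t + (2*t - 1)*(-12*t^2 + 2*t + 1) + 6)/(4*t^3 - t^2 - t + 3)^2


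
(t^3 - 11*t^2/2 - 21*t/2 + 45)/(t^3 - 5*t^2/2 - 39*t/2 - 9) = (2*t - 5)/(2*t + 1)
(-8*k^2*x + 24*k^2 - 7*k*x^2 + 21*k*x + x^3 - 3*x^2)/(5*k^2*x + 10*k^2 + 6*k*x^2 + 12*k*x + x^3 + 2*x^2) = (-8*k*x + 24*k + x^2 - 3*x)/(5*k*x + 10*k + x^2 + 2*x)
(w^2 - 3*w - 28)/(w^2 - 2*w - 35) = (w + 4)/(w + 5)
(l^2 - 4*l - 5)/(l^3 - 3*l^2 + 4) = (l - 5)/(l^2 - 4*l + 4)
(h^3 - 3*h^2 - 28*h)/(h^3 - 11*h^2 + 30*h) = (h^2 - 3*h - 28)/(h^2 - 11*h + 30)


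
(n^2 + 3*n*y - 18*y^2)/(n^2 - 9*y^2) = (n + 6*y)/(n + 3*y)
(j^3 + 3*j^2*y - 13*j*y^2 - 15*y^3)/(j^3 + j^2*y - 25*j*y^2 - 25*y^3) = (-j + 3*y)/(-j + 5*y)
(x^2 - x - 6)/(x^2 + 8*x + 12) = (x - 3)/(x + 6)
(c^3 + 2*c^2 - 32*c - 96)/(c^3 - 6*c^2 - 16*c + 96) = (c + 4)/(c - 4)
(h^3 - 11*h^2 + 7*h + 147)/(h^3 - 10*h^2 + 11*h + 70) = (h^2 - 4*h - 21)/(h^2 - 3*h - 10)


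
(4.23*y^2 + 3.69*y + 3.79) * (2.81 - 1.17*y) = -4.9491*y^3 + 7.569*y^2 + 5.9346*y + 10.6499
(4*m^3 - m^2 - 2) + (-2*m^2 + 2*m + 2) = 4*m^3 - 3*m^2 + 2*m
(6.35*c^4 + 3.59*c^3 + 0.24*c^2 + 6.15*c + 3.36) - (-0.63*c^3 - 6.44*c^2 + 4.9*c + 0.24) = 6.35*c^4 + 4.22*c^3 + 6.68*c^2 + 1.25*c + 3.12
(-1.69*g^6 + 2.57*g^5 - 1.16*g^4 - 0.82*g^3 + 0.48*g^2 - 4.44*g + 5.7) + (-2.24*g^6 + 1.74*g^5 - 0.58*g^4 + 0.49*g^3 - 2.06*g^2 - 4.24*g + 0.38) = -3.93*g^6 + 4.31*g^5 - 1.74*g^4 - 0.33*g^3 - 1.58*g^2 - 8.68*g + 6.08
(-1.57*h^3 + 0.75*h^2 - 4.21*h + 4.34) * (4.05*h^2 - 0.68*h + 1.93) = -6.3585*h^5 + 4.1051*h^4 - 20.5906*h^3 + 21.8873*h^2 - 11.0765*h + 8.3762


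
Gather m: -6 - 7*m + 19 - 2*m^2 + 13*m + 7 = -2*m^2 + 6*m + 20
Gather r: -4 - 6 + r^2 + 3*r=r^2 + 3*r - 10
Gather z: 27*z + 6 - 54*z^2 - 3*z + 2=-54*z^2 + 24*z + 8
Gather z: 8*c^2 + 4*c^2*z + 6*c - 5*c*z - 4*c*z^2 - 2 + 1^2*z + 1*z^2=8*c^2 + 6*c + z^2*(1 - 4*c) + z*(4*c^2 - 5*c + 1) - 2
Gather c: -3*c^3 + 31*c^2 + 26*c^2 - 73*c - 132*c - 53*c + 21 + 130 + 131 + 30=-3*c^3 + 57*c^2 - 258*c + 312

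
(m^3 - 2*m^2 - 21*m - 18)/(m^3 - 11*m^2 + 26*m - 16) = (m^3 - 2*m^2 - 21*m - 18)/(m^3 - 11*m^2 + 26*m - 16)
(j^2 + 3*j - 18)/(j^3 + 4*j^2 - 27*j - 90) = (j - 3)/(j^2 - 2*j - 15)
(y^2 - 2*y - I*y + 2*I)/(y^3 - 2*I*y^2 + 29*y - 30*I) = (y - 2)/(y^2 - I*y + 30)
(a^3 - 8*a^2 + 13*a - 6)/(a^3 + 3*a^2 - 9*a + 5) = (a - 6)/(a + 5)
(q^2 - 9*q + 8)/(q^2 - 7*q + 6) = (q - 8)/(q - 6)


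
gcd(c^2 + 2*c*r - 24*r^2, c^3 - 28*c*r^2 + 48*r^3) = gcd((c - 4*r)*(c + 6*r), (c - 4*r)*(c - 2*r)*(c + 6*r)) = -c^2 - 2*c*r + 24*r^2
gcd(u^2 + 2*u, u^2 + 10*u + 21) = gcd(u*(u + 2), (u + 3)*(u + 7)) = 1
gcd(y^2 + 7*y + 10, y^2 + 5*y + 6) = y + 2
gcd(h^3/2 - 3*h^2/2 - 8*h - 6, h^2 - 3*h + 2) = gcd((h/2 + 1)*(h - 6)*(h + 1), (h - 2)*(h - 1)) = 1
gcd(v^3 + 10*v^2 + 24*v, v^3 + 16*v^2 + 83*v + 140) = v + 4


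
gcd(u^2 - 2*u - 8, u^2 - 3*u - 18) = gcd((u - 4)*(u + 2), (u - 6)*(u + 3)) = 1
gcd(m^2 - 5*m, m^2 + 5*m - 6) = 1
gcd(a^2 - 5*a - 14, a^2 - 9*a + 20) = 1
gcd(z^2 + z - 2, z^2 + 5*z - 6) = z - 1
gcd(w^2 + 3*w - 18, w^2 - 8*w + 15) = w - 3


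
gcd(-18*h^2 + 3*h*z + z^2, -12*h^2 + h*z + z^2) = -3*h + z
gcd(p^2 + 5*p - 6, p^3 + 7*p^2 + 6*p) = p + 6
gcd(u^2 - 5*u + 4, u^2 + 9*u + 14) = 1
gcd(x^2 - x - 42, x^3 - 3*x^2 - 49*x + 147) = x - 7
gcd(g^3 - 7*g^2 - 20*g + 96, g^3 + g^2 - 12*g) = g^2 + g - 12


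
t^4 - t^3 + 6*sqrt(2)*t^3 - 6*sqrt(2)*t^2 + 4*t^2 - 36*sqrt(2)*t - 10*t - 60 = (t - 3)*(t + 2)*(t + sqrt(2))*(t + 5*sqrt(2))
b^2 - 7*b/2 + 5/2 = (b - 5/2)*(b - 1)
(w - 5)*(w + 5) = w^2 - 25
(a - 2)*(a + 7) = a^2 + 5*a - 14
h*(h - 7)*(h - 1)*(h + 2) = h^4 - 6*h^3 - 9*h^2 + 14*h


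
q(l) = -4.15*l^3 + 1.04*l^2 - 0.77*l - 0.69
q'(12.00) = -1768.61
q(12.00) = -7031.37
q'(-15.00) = -2833.22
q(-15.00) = 14251.11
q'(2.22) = -57.51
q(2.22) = -42.68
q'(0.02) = -0.73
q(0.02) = -0.71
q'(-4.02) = -210.33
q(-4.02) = 288.82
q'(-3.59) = -168.69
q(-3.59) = 207.49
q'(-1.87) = -48.20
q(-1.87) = 31.52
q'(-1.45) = -29.96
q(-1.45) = 15.26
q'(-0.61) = -6.67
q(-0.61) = 1.11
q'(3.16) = -118.52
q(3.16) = -123.69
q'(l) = -12.45*l^2 + 2.08*l - 0.77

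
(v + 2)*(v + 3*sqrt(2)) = v^2 + 2*v + 3*sqrt(2)*v + 6*sqrt(2)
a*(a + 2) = a^2 + 2*a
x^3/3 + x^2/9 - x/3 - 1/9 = (x/3 + 1/3)*(x - 1)*(x + 1/3)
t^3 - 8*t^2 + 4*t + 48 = (t - 6)*(t - 4)*(t + 2)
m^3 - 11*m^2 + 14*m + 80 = (m - 8)*(m - 5)*(m + 2)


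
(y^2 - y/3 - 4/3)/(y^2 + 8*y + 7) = (y - 4/3)/(y + 7)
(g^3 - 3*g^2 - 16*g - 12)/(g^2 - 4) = (g^2 - 5*g - 6)/(g - 2)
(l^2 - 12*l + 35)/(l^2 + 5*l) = (l^2 - 12*l + 35)/(l*(l + 5))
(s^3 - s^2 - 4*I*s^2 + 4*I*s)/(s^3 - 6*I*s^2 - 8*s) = (s - 1)/(s - 2*I)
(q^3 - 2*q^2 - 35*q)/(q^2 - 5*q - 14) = q*(q + 5)/(q + 2)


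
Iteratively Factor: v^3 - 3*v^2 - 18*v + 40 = (v + 4)*(v^2 - 7*v + 10) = (v - 5)*(v + 4)*(v - 2)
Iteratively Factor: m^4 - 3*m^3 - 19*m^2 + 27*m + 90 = (m + 3)*(m^3 - 6*m^2 - m + 30) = (m - 3)*(m + 3)*(m^2 - 3*m - 10) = (m - 5)*(m - 3)*(m + 3)*(m + 2)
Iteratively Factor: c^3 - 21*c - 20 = (c - 5)*(c^2 + 5*c + 4) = (c - 5)*(c + 4)*(c + 1)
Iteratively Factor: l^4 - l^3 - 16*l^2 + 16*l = (l + 4)*(l^3 - 5*l^2 + 4*l) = (l - 1)*(l + 4)*(l^2 - 4*l) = (l - 4)*(l - 1)*(l + 4)*(l)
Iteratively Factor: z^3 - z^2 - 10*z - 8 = (z + 2)*(z^2 - 3*z - 4) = (z - 4)*(z + 2)*(z + 1)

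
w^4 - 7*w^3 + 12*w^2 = w^2*(w - 4)*(w - 3)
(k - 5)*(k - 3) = k^2 - 8*k + 15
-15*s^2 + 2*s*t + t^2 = (-3*s + t)*(5*s + t)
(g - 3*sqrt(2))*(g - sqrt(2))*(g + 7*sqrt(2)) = g^3 + 3*sqrt(2)*g^2 - 50*g + 42*sqrt(2)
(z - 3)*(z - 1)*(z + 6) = z^3 + 2*z^2 - 21*z + 18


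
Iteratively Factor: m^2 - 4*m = (m)*(m - 4)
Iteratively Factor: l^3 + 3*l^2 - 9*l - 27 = (l - 3)*(l^2 + 6*l + 9) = (l - 3)*(l + 3)*(l + 3)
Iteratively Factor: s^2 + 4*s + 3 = (s + 3)*(s + 1)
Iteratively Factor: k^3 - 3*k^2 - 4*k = (k)*(k^2 - 3*k - 4) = k*(k + 1)*(k - 4)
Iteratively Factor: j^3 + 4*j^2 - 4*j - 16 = (j + 2)*(j^2 + 2*j - 8) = (j + 2)*(j + 4)*(j - 2)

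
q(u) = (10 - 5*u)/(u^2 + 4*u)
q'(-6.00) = 1.81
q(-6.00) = 3.33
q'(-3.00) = 7.22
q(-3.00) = -8.33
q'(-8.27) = 0.37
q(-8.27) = 1.45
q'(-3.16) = 10.38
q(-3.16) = -9.72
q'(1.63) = -0.70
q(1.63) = 0.20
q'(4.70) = -0.01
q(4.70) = -0.33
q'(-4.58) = 22.18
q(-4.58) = 12.39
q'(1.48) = -0.89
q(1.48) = 0.32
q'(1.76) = -0.58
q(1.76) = 0.12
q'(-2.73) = 4.31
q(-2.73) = -6.82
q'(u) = (10 - 5*u)*(-2*u - 4)/(u^2 + 4*u)^2 - 5/(u^2 + 4*u)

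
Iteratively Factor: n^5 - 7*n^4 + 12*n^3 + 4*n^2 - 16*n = (n - 2)*(n^4 - 5*n^3 + 2*n^2 + 8*n) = (n - 2)*(n + 1)*(n^3 - 6*n^2 + 8*n) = n*(n - 2)*(n + 1)*(n^2 - 6*n + 8) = n*(n - 4)*(n - 2)*(n + 1)*(n - 2)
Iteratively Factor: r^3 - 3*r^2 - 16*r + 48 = (r + 4)*(r^2 - 7*r + 12) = (r - 3)*(r + 4)*(r - 4)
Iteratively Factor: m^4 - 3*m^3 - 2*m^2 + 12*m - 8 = (m - 2)*(m^3 - m^2 - 4*m + 4) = (m - 2)*(m - 1)*(m^2 - 4) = (m - 2)*(m - 1)*(m + 2)*(m - 2)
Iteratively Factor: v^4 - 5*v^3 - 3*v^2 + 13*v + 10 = (v - 5)*(v^3 - 3*v - 2) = (v - 5)*(v + 1)*(v^2 - v - 2) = (v - 5)*(v - 2)*(v + 1)*(v + 1)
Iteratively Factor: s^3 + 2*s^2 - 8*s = (s - 2)*(s^2 + 4*s) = (s - 2)*(s + 4)*(s)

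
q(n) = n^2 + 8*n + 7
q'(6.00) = 20.00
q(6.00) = 91.00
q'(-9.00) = -10.00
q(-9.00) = 16.00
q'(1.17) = 10.34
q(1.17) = 17.73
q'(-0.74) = 6.52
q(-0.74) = 1.63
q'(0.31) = 8.62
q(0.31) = 9.58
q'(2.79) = 13.58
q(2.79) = 37.10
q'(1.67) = 11.34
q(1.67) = 23.15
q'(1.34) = 10.68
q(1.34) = 19.52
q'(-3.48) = 1.04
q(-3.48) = -8.73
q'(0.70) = 9.40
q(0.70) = 13.09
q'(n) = 2*n + 8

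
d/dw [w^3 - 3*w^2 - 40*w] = 3*w^2 - 6*w - 40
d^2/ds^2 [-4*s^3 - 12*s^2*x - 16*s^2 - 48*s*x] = -24*s - 24*x - 32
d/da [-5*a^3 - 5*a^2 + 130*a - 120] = -15*a^2 - 10*a + 130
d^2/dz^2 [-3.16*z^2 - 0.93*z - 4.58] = -6.32000000000000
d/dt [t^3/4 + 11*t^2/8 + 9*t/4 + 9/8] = 3*t^2/4 + 11*t/4 + 9/4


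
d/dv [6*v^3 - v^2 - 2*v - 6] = 18*v^2 - 2*v - 2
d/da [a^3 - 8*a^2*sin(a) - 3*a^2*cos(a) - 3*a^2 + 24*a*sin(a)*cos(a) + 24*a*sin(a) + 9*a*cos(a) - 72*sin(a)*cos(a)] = 3*a^2*sin(a) - 8*a^2*cos(a) + 3*a^2 - 25*a*sin(a) + 18*a*cos(a) + 24*a*cos(2*a) - 6*a + 24*sin(a) + 12*sin(2*a) + 9*cos(a) - 72*cos(2*a)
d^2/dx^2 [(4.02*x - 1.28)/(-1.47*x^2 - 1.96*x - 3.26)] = (-(2.94*x + 1.96)*(4.02*x - 1.28)*(5.88*x + 3.92) + (35.4564*x + 11.9952)*(1.47*x^2 + 1.96*x + 3.26))/(1.47*x^2 + 1.96*x + 3.26)^3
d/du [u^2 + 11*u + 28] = 2*u + 11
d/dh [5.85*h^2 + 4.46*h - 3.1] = 11.7*h + 4.46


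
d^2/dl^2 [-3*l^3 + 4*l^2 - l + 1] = 8 - 18*l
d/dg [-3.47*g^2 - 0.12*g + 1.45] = -6.94*g - 0.12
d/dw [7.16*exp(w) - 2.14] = 7.16*exp(w)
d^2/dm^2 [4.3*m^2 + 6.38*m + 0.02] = 8.60000000000000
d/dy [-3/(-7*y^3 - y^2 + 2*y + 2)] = 3*(-21*y^2 - 2*y + 2)/(7*y^3 + y^2 - 2*y - 2)^2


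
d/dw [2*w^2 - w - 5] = 4*w - 1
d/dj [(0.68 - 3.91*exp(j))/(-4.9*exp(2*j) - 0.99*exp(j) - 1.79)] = (-19.159*exp(2*j) + 6.664*exp(j) + 7.6721)*exp(j)/(24.01*exp(4*j) + 9.702*exp(3*j) + 18.5221*exp(2*j) + 3.5442*exp(j) + 3.2041)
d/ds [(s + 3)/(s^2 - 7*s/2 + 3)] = 2*(-2*s^2 - 12*s + 27)/(4*s^4 - 28*s^3 + 73*s^2 - 84*s + 36)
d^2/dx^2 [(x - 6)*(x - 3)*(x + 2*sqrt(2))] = 6*x - 18 + 4*sqrt(2)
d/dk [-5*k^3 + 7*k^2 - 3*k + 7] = -15*k^2 + 14*k - 3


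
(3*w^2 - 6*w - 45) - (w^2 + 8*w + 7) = 2*w^2 - 14*w - 52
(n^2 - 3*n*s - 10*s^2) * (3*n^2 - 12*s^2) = 3*n^4 - 9*n^3*s - 42*n^2*s^2 + 36*n*s^3 + 120*s^4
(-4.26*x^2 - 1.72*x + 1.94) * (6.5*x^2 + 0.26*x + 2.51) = -27.69*x^4 - 12.2876*x^3 + 1.4702*x^2 - 3.8128*x + 4.8694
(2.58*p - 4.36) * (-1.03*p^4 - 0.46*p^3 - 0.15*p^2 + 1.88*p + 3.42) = -2.6574*p^5 + 3.304*p^4 + 1.6186*p^3 + 5.5044*p^2 + 0.626800000000001*p - 14.9112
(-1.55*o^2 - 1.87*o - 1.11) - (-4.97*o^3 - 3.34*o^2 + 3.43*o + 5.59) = 4.97*o^3 + 1.79*o^2 - 5.3*o - 6.7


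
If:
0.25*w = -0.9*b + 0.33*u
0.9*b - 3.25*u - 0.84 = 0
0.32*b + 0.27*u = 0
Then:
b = 0.18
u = -0.21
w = -0.91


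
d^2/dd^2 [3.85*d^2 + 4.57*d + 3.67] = 7.70000000000000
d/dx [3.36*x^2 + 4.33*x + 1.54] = 6.72*x + 4.33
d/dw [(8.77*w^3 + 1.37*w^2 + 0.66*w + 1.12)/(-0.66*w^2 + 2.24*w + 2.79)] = (-5.7882*w^4 + 39.2896*w^3 + 76.9093*w^2 + 9.123*w - 0.6674)/(0.4356*w^4 - 2.9568*w^3 + 1.3348*w^2 + 12.4992*w + 7.7841)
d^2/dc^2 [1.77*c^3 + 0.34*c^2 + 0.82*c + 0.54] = 10.62*c + 0.68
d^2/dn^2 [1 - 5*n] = 0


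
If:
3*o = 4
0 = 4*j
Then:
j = 0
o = 4/3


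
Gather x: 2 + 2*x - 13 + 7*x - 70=9*x - 81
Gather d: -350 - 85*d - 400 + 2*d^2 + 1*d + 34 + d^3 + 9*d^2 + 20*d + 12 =d^3 + 11*d^2 - 64*d - 704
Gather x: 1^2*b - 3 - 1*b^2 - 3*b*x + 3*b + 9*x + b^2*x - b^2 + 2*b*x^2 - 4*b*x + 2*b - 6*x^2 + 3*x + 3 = -2*b^2 + 6*b + x^2*(2*b - 6) + x*(b^2 - 7*b + 12)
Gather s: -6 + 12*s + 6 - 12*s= 0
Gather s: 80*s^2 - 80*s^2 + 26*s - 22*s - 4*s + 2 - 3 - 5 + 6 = 0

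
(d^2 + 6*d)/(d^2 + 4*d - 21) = d*(d + 6)/(d^2 + 4*d - 21)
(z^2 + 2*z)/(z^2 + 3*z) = (z + 2)/(z + 3)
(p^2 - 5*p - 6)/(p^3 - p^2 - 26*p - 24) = 1/(p + 4)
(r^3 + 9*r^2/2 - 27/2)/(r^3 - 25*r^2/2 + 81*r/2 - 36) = (r^2 + 6*r + 9)/(r^2 - 11*r + 24)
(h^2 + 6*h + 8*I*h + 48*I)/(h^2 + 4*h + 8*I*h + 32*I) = (h + 6)/(h + 4)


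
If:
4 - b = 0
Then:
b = 4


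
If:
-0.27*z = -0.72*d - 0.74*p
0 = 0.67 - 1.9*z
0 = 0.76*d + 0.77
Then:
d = -1.01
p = 1.11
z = 0.35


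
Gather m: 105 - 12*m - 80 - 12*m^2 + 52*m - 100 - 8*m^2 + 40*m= -20*m^2 + 80*m - 75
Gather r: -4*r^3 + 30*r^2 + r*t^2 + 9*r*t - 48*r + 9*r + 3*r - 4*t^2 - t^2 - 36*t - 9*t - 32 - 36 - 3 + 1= -4*r^3 + 30*r^2 + r*(t^2 + 9*t - 36) - 5*t^2 - 45*t - 70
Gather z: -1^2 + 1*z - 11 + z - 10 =2*z - 22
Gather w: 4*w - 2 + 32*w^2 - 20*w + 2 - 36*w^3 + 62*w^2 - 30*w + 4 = -36*w^3 + 94*w^2 - 46*w + 4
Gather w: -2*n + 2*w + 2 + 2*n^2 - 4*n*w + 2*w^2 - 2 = 2*n^2 - 2*n + 2*w^2 + w*(2 - 4*n)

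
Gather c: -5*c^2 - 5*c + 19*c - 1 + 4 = -5*c^2 + 14*c + 3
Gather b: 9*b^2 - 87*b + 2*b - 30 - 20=9*b^2 - 85*b - 50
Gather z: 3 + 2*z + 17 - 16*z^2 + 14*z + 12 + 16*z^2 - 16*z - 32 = 0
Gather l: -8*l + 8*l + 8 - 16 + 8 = 0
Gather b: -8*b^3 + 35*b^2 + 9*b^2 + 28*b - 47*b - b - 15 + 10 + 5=-8*b^3 + 44*b^2 - 20*b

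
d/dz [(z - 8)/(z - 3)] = 5/(z - 3)^2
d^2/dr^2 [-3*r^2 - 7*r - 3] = -6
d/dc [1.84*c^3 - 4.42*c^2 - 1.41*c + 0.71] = 5.52*c^2 - 8.84*c - 1.41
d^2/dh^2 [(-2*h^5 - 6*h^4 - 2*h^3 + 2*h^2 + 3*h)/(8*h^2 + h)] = 4*(-192*h^4 - 256*h^3 - 78*h^2 - 9*h + 87)/(512*h^3 + 192*h^2 + 24*h + 1)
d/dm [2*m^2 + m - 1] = 4*m + 1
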